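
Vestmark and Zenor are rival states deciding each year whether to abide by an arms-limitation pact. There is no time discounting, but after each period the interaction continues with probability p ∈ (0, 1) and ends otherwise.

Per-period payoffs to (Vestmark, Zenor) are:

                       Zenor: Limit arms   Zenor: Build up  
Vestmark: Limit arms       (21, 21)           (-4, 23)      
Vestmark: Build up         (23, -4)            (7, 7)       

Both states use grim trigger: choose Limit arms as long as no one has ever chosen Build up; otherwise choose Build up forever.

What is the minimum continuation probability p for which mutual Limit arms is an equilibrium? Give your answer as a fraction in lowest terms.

1/8

Expected cooperation value is 21 + p·21 + p²·21 + … = 21/(1−p); deviation gives 23 + p·7/(1−p).
21 ≥ 23(1−p) + 7p ⇒ 16p ≥ 2 ⇒ p ≥ 2/16 = 1/8.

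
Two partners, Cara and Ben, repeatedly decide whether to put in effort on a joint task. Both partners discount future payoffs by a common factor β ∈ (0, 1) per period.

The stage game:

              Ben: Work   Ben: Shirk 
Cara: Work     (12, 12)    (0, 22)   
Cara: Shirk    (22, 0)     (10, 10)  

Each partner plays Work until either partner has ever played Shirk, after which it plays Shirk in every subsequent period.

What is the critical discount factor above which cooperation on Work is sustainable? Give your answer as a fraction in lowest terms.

5/6

Under grim trigger the critical discount factor is (T−C)/(T−P) with T = 22, C = 12, P = 10.
β* = (22−12)/(22−10) = 10/12 = 5/6.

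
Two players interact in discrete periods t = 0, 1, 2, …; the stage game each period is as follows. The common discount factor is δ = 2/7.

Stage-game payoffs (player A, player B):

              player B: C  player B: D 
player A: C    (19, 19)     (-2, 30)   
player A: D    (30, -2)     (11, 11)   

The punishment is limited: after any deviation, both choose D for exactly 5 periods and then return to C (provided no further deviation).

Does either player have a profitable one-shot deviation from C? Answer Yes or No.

Yes

Comparing payoff streams over the 6 periods until play realigns: cooperate → 19(1+δ+…+δ^5); deviate → 30 + 11(δ+…+δ^5).
Cooperation is sustained iff (19−11)(δ+…+δ^5) ≥ 30−19.
δ+…+δ^5 = 2/7·(1−(2/7)^5)/(1−2/7) = 0.3992, and (30−19)/(19−11) = 1.3750.
0.3992 < 1.3750, so cooperation is not sustainable.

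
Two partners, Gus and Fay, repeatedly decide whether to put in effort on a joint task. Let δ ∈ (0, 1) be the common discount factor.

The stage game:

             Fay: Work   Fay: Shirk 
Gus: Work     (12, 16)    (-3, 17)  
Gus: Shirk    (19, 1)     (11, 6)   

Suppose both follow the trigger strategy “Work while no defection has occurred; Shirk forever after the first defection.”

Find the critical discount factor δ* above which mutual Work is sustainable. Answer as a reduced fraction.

7/8

For Gus: deviation gain 19−12 = 7, per-period punishment loss 12−11 = 1. IC gives δ ≥ 7/8.
For Fay: gain 1, loss 10 per period, so δ ≥ 1/11.
The tighter constraint is Gus's, so cooperation needs δ ≥ 7/8.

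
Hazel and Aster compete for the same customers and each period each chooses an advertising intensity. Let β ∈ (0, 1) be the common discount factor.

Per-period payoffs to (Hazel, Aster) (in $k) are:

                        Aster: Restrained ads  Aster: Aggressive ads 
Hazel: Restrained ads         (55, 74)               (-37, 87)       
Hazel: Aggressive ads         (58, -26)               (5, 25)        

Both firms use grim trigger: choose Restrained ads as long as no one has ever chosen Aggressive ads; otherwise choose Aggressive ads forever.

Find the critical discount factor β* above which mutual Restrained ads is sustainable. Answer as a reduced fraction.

Hazel's threshold: (58−55)/(58−5) = 3/53.
Aster's threshold: (87−74)/(87−25) = 13/62.
3/53 < 13/62, so Aster binds and β* = 13/62.

13/62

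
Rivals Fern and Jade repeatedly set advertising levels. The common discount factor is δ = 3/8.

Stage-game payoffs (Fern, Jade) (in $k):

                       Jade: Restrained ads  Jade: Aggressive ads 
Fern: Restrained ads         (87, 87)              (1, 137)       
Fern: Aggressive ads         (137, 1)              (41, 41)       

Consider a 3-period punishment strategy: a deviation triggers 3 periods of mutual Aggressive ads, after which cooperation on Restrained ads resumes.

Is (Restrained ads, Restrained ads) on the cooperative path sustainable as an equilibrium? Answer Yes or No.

No

IC: δ+…+δ^3 ≥ (137−87)/(87−41) = 25/23.
At δ = 3/8: partial sum = 0.5684 < 1.0870. Cooperation not sustainable.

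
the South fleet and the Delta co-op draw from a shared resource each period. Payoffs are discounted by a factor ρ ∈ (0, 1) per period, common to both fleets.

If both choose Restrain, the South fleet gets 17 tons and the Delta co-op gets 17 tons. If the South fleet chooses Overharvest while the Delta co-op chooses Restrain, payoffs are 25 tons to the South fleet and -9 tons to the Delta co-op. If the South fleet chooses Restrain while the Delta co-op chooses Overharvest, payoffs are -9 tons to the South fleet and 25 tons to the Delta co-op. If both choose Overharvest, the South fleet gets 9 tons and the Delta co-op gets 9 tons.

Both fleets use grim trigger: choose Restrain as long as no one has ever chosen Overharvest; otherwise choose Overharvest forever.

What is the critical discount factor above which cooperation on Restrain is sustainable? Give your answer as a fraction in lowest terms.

Under grim trigger the critical discount factor is (T−C)/(T−P) with T = 25, C = 17, P = 9.
ρ* = (25−17)/(25−9) = 8/16 = 1/2.

1/2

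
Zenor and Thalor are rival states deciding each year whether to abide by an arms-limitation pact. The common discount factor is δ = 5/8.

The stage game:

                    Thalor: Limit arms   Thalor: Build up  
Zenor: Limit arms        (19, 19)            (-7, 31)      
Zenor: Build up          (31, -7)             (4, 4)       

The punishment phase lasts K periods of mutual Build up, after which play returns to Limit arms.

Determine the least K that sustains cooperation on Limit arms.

2

Need Σ_{k=1}^{K} δ^k ≥ (31−19)/(19−4) = 0.8000 at δ = 5/8.
At K = 1 the sum is 0.6250 < 0.8000; at K = 2 it is 1.0156 ≥ 0.8000.
So the minimum punishment length is K = 2.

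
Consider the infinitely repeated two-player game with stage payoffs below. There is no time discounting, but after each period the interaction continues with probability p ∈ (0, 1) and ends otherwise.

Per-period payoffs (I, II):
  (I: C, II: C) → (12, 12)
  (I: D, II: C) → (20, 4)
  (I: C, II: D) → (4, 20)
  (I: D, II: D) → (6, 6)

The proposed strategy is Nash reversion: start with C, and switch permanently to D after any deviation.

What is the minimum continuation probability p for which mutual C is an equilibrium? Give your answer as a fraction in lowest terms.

Expected cooperation value is 12 + p·12 + p²·12 + … = 12/(1−p); deviation gives 20 + p·6/(1−p).
12 ≥ 20(1−p) + 6p ⇒ 14p ≥ 8 ⇒ p ≥ 8/14 = 4/7.

4/7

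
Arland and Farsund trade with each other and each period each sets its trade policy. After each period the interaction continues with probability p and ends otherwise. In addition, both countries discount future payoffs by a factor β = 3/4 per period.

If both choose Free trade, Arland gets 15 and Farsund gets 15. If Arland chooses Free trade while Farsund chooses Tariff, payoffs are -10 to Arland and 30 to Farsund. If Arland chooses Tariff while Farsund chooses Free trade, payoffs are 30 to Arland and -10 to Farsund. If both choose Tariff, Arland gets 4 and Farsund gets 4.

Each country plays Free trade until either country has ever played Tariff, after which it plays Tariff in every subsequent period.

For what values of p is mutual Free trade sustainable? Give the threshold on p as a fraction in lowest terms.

Expected continuation weight on next period's payoff is β·p = 3/4·p, which plays the role of the discount factor.
Cooperation requires 3/4·p ≥ (30−15)/(30−4) = 15/26, hence p ≥ 10/13.

10/13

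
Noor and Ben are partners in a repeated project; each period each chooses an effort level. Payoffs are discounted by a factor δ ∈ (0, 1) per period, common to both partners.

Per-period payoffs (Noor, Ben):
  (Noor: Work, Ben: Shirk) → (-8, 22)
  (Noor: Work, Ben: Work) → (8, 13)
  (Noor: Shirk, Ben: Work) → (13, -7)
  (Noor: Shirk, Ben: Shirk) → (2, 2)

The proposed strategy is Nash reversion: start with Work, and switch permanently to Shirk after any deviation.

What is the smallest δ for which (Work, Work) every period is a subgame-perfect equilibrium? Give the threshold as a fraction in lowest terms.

For Noor: deviation gain 13−8 = 5, per-period punishment loss 8−2 = 6. IC gives δ ≥ 5/11.
For Ben: gain 9, loss 11 per period, so δ ≥ 9/20.
The tighter constraint is Noor's, so cooperation needs δ ≥ 5/11.

5/11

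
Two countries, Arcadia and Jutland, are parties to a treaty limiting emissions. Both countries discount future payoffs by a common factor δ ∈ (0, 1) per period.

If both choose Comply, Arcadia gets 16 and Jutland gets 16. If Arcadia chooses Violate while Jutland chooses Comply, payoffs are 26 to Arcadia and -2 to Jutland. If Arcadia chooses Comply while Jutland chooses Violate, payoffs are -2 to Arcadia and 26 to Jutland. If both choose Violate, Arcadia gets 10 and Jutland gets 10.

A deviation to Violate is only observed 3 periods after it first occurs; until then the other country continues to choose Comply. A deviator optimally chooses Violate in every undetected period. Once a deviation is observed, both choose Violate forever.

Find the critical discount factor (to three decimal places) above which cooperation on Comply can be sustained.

Deviating for the 3 undetected periods gains 26−16 = 10 per period over cooperation, then loses 16−10 = 6 per period forever once punishment starts.
Gain: 10(1 + δ + … + δ^2); loss: 6·δ^3/(1−δ).
No profitable deviation ⇔ 10(1−δ^3) ≤ 6·δ^3, i.e. δ^3 ≥ 10/(10+6) = 5/8.
Hence δ ≥ (5/8)^(1/3) ≈ 0.855.

0.855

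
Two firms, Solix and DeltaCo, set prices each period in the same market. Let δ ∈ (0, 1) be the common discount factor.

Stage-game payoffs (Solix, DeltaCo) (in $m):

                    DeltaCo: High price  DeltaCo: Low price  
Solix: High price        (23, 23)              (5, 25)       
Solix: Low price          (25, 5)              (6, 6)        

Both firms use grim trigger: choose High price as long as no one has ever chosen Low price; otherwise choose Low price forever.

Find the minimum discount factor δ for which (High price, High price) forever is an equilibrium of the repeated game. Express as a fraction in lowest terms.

2/19

Cooperation forever yields 23 each period: 23/(1−δ).
Deviating yields 25 once, then 6 forever: 25 + 6δ/(1−δ).
No profitable deviation requires 23/(1−δ) ≥ 25 + 6δ/(1−δ).
Multiplying by (1−δ): 23 ≥ 25(1−δ) + 6δ = 25 − 19δ.
So 19δ ≥ 2, i.e. δ ≥ 2/19.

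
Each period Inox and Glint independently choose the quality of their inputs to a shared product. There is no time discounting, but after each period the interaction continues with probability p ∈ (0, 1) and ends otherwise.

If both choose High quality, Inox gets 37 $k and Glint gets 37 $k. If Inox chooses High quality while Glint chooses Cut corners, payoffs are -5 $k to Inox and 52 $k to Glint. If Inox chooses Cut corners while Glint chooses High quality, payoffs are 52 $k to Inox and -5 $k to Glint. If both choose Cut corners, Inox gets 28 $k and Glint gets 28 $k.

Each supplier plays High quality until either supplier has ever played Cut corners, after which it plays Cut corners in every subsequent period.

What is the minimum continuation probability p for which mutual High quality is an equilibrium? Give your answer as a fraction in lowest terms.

Expected cooperation value is 37 + p·37 + p²·37 + … = 37/(1−p); deviation gives 52 + p·28/(1−p).
37 ≥ 52(1−p) + 28p ⇒ 24p ≥ 15 ⇒ p ≥ 15/24 = 5/8.

5/8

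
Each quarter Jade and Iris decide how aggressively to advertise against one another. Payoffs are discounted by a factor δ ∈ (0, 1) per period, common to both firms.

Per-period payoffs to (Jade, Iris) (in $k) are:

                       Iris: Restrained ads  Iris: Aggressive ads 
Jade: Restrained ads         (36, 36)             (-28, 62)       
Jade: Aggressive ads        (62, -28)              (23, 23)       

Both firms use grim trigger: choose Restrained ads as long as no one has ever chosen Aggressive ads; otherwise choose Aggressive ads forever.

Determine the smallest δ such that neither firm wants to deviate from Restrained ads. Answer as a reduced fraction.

2/3

One-period gain from deviating is 62 − 36 = 26. The loss is 36 − 23 = 13 in every subsequent period, with present value 13·δ/(1−δ).
Deviation is unprofitable when 13·δ/(1−δ) ≥ 26, i.e. δ/(1−δ) ≥ 2.
Equivalently δ ≥ 26/(26+13) = 2/3.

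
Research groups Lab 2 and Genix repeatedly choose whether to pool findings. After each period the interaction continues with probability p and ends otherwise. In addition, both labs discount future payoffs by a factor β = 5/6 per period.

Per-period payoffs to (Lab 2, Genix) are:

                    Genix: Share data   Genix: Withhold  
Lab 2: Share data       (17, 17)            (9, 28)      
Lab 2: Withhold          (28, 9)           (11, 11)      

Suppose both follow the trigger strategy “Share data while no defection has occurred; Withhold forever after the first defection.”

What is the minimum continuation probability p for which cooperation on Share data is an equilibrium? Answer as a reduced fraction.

With continuation probability p and discount β, the effective per-period discount factor is βp.
Grim-trigger IC: βp ≥ (28−17)/(28−11) = 11/17.
So p ≥ (11/17)/(5/6) = 66/85.

66/85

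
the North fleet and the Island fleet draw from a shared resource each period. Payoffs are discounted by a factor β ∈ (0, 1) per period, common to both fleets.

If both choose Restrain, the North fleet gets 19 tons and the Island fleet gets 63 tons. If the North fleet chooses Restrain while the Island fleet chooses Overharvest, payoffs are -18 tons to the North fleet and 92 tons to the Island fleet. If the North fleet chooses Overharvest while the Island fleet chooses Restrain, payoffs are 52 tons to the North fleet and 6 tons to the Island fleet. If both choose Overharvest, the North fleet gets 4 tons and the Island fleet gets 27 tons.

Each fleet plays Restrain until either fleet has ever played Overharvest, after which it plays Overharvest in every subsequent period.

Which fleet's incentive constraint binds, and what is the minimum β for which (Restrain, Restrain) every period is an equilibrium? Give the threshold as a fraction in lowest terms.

the North fleet; β ≥ 11/16

the North fleet's threshold: (52−19)/(52−4) = 11/16.
the Island fleet's threshold: (92−63)/(92−27) = 29/65.
11/16 > 29/65, so the North fleet binds and β* = 11/16.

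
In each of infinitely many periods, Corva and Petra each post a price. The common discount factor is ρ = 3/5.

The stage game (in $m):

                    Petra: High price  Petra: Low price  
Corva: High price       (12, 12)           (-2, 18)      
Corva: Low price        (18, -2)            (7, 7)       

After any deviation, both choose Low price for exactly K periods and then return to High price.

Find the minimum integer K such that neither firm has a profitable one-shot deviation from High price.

4

IC: ρ(1−ρ^K)/(1−ρ) ≥ (18−12)/(12−7) = 6/5.
With ρ = 3/5: need 1 − ρ^K ≥ 6/5·(1−3/5)/(3/5), i.e. ρ^K ≤ 0.2000.
Since (3/5)^3 = 0.2160 and (3/5)^4 = 0.1296, the smallest such K is 4.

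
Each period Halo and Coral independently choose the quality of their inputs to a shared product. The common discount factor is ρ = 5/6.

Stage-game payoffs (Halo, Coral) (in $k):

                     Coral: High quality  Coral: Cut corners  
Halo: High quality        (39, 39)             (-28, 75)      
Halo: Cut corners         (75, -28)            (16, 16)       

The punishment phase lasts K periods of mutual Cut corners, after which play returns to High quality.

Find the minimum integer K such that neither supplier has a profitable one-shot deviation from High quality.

3

IC: ρ(1−ρ^K)/(1−ρ) ≥ (75−39)/(39−16) = 36/23.
With ρ = 5/6: need 1 − ρ^K ≥ 36/23·(1−5/6)/(5/6), i.e. ρ^K ≤ 0.6870.
Since (5/6)^2 = 0.6944 and (5/6)^3 = 0.5787, the smallest such K is 3.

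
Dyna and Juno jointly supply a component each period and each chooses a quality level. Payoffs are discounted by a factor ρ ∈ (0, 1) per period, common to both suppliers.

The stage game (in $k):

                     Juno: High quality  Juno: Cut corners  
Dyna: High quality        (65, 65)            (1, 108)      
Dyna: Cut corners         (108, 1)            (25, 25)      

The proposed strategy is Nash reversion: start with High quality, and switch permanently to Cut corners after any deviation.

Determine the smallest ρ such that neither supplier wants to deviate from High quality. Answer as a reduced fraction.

43/83

Cooperation forever yields 65 each period: 65/(1−ρ).
Deviating yields 108 once, then 25 forever: 108 + 25ρ/(1−ρ).
No profitable deviation requires 65/(1−ρ) ≥ 108 + 25ρ/(1−ρ).
Multiplying by (1−ρ): 65 ≥ 108(1−ρ) + 25ρ = 108 − 83ρ.
So 83ρ ≥ 43, i.e. ρ ≥ 43/83.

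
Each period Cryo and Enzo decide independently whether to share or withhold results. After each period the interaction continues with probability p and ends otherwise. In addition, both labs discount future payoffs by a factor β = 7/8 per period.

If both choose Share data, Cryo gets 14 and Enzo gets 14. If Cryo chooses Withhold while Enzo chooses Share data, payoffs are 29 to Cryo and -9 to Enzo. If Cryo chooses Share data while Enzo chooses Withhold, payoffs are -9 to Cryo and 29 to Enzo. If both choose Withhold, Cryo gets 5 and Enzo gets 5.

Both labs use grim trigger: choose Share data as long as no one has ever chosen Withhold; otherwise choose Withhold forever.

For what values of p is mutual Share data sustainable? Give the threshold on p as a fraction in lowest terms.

5/7

Expected continuation weight on next period's payoff is β·p = 7/8·p, which plays the role of the discount factor.
Cooperation requires 7/8·p ≥ (29−14)/(29−5) = 5/8, hence p ≥ 5/7.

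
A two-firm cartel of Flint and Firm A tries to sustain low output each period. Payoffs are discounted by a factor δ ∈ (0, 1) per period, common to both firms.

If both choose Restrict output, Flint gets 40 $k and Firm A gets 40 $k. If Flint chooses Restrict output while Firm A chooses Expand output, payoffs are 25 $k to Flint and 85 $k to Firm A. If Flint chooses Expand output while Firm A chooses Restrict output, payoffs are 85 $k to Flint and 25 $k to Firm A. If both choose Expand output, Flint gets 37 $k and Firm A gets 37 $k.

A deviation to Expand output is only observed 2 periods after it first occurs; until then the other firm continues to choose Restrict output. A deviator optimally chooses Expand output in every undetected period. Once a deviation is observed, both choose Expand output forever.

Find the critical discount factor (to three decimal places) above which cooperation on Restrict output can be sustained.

The best deviation is to choose Expand output for all 2 undetected periods, earning 85 each, then 37 forever once detected.
Deviation value: 85(1−δ^2)/(1−δ) + 37δ^2/(1−δ); cooperation value: 40/(1−δ).
IC: 40 ≥ 85(1−δ^2) + 37δ^2 = 85 − 48δ^2.
So δ^2 ≥ 45/48 = 15/16, giving δ ≥ (15/16)^(1/2) ≈ 0.968.

0.968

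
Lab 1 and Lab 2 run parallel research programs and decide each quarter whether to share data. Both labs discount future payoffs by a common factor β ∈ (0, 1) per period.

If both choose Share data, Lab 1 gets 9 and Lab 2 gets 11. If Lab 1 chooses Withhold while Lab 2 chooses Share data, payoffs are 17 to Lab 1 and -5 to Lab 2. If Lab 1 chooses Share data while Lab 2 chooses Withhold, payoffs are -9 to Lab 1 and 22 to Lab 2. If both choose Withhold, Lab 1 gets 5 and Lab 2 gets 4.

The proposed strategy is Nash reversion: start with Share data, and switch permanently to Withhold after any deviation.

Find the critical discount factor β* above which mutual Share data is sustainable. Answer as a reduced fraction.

Lab 1's threshold: (17−9)/(17−5) = 2/3.
Lab 2's threshold: (22−11)/(22−4) = 11/18.
2/3 > 11/18, so Lab 1 binds and β* = 2/3.

2/3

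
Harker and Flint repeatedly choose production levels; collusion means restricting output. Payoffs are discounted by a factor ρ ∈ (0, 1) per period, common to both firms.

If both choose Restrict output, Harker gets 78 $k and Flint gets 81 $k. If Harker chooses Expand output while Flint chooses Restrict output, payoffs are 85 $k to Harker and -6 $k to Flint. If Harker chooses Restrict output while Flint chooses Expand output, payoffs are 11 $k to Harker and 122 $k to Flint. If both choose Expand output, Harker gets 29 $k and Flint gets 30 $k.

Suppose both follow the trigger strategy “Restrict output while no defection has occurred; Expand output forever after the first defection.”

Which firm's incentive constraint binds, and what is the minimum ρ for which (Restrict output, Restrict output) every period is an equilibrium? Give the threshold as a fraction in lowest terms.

Harker's threshold: (85−78)/(85−29) = 1/8.
Flint's threshold: (122−81)/(122−30) = 41/92.
1/8 < 41/92, so Flint binds and ρ* = 41/92.

Flint; ρ ≥ 41/92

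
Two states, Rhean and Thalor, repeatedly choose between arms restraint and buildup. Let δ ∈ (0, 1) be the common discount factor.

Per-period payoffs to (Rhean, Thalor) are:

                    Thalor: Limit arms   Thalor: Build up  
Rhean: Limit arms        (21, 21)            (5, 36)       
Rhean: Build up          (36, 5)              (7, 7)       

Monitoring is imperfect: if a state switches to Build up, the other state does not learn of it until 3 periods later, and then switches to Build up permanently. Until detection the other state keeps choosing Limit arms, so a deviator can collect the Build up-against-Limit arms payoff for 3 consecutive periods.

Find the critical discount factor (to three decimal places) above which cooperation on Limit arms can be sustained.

A deviator earns 36 for 3 periods, then 7 forever; cooperating earns 21 forever. Multiplying the IC by (1−δ):
21 ≥ 36(1−δ^3) + 7δ^3, so 29·δ^3 ≥ 15 and δ^3 ≥ 15/29.
δ ≥ (15/29)^(1/3) ≈ 0.803.

0.803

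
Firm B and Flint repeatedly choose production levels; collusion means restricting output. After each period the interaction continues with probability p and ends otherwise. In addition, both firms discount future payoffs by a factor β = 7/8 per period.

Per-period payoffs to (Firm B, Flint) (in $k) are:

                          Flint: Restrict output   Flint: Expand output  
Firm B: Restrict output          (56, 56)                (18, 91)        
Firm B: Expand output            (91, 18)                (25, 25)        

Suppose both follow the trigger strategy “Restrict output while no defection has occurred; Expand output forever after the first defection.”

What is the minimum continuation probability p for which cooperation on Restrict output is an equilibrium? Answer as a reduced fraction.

Expected continuation weight on next period's payoff is β·p = 7/8·p, which plays the role of the discount factor.
Cooperation requires 7/8·p ≥ (91−56)/(91−25) = 35/66, hence p ≥ 20/33.

20/33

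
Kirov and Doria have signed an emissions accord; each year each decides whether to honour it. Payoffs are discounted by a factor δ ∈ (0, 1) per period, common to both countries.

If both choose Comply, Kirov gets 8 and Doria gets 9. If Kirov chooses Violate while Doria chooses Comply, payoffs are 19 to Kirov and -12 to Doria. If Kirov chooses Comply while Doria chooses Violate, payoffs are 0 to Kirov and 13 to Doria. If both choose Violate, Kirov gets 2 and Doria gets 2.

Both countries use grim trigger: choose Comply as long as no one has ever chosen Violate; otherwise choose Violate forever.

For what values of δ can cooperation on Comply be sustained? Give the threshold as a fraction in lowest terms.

11/17

For Kirov: deviation gain 19−8 = 11, per-period punishment loss 8−2 = 6. IC gives δ ≥ 11/17.
For Doria: gain 4, loss 7 per period, so δ ≥ 4/11.
The tighter constraint is Kirov's, so cooperation needs δ ≥ 11/17.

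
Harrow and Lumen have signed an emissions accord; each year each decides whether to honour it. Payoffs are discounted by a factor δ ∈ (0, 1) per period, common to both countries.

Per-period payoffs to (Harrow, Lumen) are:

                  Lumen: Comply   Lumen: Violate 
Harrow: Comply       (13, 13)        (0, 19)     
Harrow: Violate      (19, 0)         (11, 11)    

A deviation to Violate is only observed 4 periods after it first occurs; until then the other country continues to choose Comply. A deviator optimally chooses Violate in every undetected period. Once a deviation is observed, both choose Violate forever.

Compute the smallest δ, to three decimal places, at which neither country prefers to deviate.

0.931

A deviator earns 19 for 4 periods, then 11 forever; cooperating earns 13 forever. Multiplying the IC by (1−δ):
13 ≥ 19(1−δ^4) + 11δ^4, so 8·δ^4 ≥ 6 and δ^4 ≥ 3/4.
δ ≥ (3/4)^(1/4) ≈ 0.931.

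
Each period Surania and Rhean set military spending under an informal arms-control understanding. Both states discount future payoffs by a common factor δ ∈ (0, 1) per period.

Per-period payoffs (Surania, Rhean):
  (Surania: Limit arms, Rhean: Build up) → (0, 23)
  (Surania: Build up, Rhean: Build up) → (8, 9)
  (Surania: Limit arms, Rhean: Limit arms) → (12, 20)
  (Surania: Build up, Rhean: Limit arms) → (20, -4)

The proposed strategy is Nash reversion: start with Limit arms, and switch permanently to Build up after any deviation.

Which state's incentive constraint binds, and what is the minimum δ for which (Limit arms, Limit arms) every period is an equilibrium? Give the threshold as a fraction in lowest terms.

Surania: cooperation gives 12 each period; deviation gives 20 once then 8 forever.
  12/(1−δ) ≥ 20 + 8δ/(1−δ) ⇒ δ ≥ 8/12 = 2/3.
Rhean: cooperation gives 20 each period; deviation gives 23 once then 9 forever.
  δ ≥ 3/14.
Both must hold, so the binding constraint is Surania's: δ ≥ 2/3.

Surania; δ ≥ 2/3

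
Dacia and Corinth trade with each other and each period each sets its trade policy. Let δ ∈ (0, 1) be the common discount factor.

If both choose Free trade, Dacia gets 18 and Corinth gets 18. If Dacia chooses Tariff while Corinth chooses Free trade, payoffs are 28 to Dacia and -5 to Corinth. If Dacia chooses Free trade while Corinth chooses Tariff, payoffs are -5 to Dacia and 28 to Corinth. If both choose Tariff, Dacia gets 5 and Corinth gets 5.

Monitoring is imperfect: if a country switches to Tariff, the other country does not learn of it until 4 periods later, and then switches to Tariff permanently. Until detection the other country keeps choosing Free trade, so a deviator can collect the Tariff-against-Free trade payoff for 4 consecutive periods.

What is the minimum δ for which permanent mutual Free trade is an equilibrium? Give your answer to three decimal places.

A deviator earns 28 for 4 periods, then 5 forever; cooperating earns 18 forever. Multiplying the IC by (1−δ):
18 ≥ 28(1−δ^4) + 5δ^4, so 23·δ^4 ≥ 10 and δ^4 ≥ 10/23.
δ ≥ (10/23)^(1/4) ≈ 0.812.

0.812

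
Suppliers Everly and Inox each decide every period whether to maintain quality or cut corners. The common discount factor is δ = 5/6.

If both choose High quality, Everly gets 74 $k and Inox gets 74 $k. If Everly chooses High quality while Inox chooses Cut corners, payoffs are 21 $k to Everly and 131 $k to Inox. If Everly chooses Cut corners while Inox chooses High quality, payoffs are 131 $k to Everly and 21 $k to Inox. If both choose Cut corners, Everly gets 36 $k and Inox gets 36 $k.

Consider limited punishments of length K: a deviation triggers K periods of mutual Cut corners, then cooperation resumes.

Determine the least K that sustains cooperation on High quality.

IC: δ(1−δ^K)/(1−δ) ≥ (131−74)/(74−36) = 3/2.
With δ = 5/6: need 1 − δ^K ≥ 3/2·(1−5/6)/(5/6), i.e. δ^K ≤ 0.7000.
Since (5/6)^1 = 0.8333 and (5/6)^2 = 0.6944, the smallest such K is 2.

2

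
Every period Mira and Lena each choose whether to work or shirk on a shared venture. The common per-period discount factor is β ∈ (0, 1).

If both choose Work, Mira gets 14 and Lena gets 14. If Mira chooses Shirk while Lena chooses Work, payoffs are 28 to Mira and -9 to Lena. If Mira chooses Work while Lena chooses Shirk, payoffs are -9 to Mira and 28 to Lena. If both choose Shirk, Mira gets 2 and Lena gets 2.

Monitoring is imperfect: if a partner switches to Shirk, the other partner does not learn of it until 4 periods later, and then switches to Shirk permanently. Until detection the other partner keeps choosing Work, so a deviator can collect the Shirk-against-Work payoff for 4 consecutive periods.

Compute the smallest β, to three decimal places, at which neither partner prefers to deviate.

0.857

The best deviation is to choose Shirk for all 4 undetected periods, earning 28 each, then 2 forever once detected.
Deviation value: 28(1−β^4)/(1−β) + 2β^4/(1−β); cooperation value: 14/(1−β).
IC: 14 ≥ 28(1−β^4) + 2β^4 = 28 − 26β^4.
So β^4 ≥ 14/26 = 7/13, giving β ≥ (7/13)^(1/4) ≈ 0.857.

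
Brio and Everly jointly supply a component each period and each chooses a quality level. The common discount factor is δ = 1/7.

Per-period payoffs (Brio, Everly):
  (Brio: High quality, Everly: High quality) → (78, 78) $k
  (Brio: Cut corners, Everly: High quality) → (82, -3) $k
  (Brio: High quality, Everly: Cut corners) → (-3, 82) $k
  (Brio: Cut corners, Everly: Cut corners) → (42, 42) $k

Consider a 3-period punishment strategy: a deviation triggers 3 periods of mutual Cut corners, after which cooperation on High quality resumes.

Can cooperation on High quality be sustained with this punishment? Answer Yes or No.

Yes

IC: δ+…+δ^3 ≥ (82−78)/(78−42) = 1/9.
At δ = 1/7: partial sum = 0.1662 ≥ 0.1111. Cooperation sustainable.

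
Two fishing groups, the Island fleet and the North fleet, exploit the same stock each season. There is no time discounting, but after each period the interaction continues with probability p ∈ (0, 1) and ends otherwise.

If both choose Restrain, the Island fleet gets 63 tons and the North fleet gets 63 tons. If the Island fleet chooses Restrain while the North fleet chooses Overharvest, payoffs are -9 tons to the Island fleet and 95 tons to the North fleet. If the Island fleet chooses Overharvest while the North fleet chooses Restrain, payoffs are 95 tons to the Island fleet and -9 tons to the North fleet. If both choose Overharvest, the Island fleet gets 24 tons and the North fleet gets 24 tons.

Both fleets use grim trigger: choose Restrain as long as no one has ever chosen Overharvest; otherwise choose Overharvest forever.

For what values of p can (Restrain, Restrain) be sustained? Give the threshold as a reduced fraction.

32/71

With no time discounting, the continuation probability p plays the role of the discount factor.
Grim-trigger IC: 63/(1−p) ≥ 95 + 24p/(1−p) ⇒ p ≥ (95−63)/(95−24) = 32/71.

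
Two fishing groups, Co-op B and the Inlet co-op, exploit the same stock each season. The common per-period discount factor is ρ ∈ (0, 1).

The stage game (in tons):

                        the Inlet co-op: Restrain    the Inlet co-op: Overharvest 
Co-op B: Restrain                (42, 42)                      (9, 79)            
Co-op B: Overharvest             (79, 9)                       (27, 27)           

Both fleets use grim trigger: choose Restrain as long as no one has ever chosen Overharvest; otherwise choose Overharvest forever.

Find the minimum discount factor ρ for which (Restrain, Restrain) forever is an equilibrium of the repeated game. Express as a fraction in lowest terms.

Cooperation forever yields 42 each period: 42/(1−ρ).
Deviating yields 79 once, then 27 forever: 79 + 27ρ/(1−ρ).
No profitable deviation requires 42/(1−ρ) ≥ 79 + 27ρ/(1−ρ).
Multiplying by (1−ρ): 42 ≥ 79(1−ρ) + 27ρ = 79 − 52ρ.
So 52ρ ≥ 37, i.e. ρ ≥ 37/52.

37/52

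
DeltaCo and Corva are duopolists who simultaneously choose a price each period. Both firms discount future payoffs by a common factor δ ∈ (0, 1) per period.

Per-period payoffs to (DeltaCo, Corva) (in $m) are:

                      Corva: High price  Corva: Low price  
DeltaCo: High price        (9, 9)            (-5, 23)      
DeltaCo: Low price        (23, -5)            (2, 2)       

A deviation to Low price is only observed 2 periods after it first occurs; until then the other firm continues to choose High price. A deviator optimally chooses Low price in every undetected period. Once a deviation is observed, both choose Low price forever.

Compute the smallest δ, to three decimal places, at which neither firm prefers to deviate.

Deviating for the 2 undetected periods gains 23−9 = 14 per period over cooperation, then loses 9−2 = 7 per period forever once punishment starts.
Gain: 14(1 + δ + … + δ^1); loss: 7·δ^2/(1−δ).
No profitable deviation ⇔ 14(1−δ^2) ≤ 7·δ^2, i.e. δ^2 ≥ 14/(14+7) = 2/3.
Hence δ ≥ (2/3)^(1/2) ≈ 0.816.

0.816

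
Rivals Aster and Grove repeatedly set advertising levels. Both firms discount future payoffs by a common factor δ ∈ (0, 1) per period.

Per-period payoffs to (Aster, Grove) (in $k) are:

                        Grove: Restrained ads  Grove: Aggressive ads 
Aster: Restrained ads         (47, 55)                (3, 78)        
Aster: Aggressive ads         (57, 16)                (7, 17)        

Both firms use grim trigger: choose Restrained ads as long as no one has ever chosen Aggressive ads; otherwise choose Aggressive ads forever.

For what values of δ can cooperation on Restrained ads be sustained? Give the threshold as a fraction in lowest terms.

23/61

Aster: cooperation gives 47 each period; deviation gives 57 once then 7 forever.
  47/(1−δ) ≥ 57 + 7δ/(1−δ) ⇒ δ ≥ 10/50 = 1/5.
Grove: cooperation gives 55 each period; deviation gives 78 once then 17 forever.
  δ ≥ 23/61.
Both must hold, so the binding constraint is Grove's: δ ≥ 23/61.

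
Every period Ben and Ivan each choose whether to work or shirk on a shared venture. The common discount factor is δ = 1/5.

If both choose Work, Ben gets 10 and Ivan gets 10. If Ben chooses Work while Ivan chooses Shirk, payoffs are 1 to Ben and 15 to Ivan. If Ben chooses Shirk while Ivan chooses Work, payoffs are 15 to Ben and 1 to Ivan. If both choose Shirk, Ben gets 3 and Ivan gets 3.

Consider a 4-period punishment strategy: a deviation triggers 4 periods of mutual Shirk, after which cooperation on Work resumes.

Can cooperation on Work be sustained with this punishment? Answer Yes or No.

No

IC: δ+…+δ^4 ≥ (15−10)/(10−3) = 5/7.
At δ = 1/5: partial sum = 0.2496 < 0.7143. Cooperation not sustainable.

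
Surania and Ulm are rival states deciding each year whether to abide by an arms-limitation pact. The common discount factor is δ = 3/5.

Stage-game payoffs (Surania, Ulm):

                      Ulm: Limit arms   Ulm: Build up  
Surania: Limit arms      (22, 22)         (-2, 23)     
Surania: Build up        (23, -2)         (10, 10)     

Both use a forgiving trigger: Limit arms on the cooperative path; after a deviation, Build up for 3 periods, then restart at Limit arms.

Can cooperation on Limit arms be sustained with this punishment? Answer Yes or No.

IC: δ+…+δ^3 ≥ (23−22)/(22−10) = 1/12.
At δ = 3/5: partial sum = 1.1760 ≥ 0.0833. Cooperation sustainable.

Yes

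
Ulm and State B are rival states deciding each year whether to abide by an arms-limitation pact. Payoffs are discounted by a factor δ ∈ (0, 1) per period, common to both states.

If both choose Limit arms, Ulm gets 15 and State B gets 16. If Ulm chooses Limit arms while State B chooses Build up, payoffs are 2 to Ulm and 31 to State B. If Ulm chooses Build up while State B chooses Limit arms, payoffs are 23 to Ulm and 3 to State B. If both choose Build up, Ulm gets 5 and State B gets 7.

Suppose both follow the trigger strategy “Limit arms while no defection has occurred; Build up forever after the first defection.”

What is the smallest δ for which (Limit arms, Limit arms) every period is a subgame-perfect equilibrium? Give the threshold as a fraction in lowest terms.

5/8

Ulm: cooperation gives 15 each period; deviation gives 23 once then 5 forever.
  15/(1−δ) ≥ 23 + 5δ/(1−δ) ⇒ δ ≥ 8/18 = 4/9.
State B: cooperation gives 16 each period; deviation gives 31 once then 7 forever.
  δ ≥ 15/24 = 5/8.
Both must hold, so the binding constraint is State B's: δ ≥ 5/8.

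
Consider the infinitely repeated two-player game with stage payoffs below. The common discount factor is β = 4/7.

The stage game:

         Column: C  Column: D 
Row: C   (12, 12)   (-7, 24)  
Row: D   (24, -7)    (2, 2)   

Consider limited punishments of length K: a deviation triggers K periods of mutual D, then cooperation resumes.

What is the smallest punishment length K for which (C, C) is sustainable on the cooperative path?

5

Need Σ_{k=1}^{K} β^k ≥ (24−12)/(12−2) = 1.2000 at β = 4/7.
At K = 4 the sum is 1.1912 < 1.2000; at K = 5 it is 1.2521 ≥ 1.2000.
So the minimum punishment length is K = 5.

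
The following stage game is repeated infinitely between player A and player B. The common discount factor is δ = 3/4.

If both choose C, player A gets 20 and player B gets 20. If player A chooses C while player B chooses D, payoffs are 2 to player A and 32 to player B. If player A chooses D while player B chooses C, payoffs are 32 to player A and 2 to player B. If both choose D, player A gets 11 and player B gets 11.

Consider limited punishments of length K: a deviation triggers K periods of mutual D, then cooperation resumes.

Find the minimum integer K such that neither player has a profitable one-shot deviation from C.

3

Need Σ_{k=1}^{K} δ^k ≥ (32−20)/(20−11) = 1.3333 at δ = 3/4.
At K = 2 the sum is 1.3125 < 1.3333; at K = 3 it is 1.7344 ≥ 1.3333.
So the minimum punishment length is K = 3.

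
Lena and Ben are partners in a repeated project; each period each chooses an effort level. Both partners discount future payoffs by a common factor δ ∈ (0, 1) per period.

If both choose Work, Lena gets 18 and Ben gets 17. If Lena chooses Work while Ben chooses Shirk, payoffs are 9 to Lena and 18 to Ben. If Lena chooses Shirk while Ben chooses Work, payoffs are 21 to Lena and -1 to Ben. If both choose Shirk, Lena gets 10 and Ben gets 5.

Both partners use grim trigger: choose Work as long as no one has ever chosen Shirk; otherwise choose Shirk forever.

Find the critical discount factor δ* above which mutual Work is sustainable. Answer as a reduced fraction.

Lena's threshold: (21−18)/(21−10) = 3/11.
Ben's threshold: (18−17)/(18−5) = 1/13.
3/11 > 1/13, so Lena binds and δ* = 3/11.

3/11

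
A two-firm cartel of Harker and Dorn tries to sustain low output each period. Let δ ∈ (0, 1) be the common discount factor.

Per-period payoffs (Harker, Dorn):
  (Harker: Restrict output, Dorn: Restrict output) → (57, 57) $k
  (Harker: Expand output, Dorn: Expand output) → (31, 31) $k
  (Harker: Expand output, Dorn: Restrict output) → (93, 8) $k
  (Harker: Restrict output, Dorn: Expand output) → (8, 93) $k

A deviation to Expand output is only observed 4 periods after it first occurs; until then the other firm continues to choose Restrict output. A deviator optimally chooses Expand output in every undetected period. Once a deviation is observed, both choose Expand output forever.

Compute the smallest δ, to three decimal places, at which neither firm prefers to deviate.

0.873

A deviator earns 93 for 4 periods, then 31 forever; cooperating earns 57 forever. Multiplying the IC by (1−δ):
57 ≥ 93(1−δ^4) + 31δ^4, so 62·δ^4 ≥ 36 and δ^4 ≥ 18/31.
δ ≥ (18/31)^(1/4) ≈ 0.873.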